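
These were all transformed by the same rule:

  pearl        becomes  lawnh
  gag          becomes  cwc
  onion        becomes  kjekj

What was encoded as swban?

Compare letters: p→l is +22, e→a is +22, a→w is +22 — a constant shift. Each letter is shifted forward by 22 in the alphabet (a Caesar shift of +22).
Undoing it on swban: s−22=w, w−22=a, b−22=f, a−22=e, n−22=r.

wafer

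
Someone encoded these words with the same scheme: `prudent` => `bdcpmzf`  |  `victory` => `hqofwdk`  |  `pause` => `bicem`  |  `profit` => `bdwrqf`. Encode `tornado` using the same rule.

fwdzipw

The shift depends on letter class: consonant p→b is +12, but vowel u→c is +8. The rule splits by letter class: vowels +8, consonants +12.
On tornado: t(cons)+12=f, o(vowel)+8=w, r(cons)+12=d, n(cons)+12=z, a(vowel)+8=i, d(cons)+12=p, o(vowel)+8=w.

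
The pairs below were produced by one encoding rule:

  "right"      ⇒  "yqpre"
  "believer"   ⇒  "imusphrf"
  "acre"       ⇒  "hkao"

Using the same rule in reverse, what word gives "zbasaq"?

stripe

In right: r→y is +7, i→q is +8, g→p is +9, h→r is +10 — the shift increases by 1 each position. Each letter shifts forward by (position + 7), i.e. 7, 8, 9, … — the shift grows by one for each successive letter.
Reversing it on zbasaq: z−7=s, b−8=t, a−9=r, s−10=i, a−11=p, q−12=e.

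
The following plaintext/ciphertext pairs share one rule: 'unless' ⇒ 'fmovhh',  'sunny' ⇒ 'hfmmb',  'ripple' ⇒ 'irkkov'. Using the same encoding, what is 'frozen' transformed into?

uilavm

Each pair mirrors across the alphabet (u↔f, n↔m, l↔o): positions sum to 25. This is the alphabet-reversal cipher (Atbash): a becomes z, b becomes y, etc.
On frozen: f↔u, r↔i, o↔l, z↔a, e↔v, n↔m.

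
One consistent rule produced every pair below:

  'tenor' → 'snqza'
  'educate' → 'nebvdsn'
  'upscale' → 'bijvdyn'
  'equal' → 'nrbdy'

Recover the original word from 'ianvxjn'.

t(19)→s(18) and e(4)→n(13) fit y≡9x+3 (mod 26); the inverse of 9 mod 26 is 3. This is an affine cipher: with a=0,…,z=25, each position x becomes (9x+3) mod 26.
Decoding ianvxjn: i(8)→3·(8−3)≡15=p; a(0)→3·(0−3)≡17=r; n(13)→3·(13−3)≡4=e; v(21)→3·(21−3)≡2=c; x(23)→3·(23−3)≡8=i; j(9)→3·(9−3)≡18=s; n(13)→3·(13−3)≡4=e (all mod 26).

precise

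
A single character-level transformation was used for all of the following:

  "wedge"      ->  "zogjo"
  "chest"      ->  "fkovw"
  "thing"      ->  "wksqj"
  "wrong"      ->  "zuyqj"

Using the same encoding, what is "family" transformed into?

The shift depends on letter class: consonant w→z is +3, but vowel e→o is +10. The rule splits by letter class: vowels +10, consonants +3.
On family: f(cons)+3=i, a(vowel)+10=k, m(cons)+3=p, i(vowel)+10=s, l(cons)+3=o, y(cons)+3=b.

ikpsob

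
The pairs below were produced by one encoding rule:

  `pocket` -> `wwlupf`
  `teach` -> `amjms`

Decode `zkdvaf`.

In pocket: p→w is +7, o→w is +8, c→l is +9, k→u is +10 — the shift increases by 1 each position. Letter i (0-indexed) is shifted by i+7, so successive shifts are 7, 8, 9, ….
Reversing it on zkdvaf: z−7=s, k−8=c, d−9=u, v−10=l, a−11=p, f−12=t.

sculpt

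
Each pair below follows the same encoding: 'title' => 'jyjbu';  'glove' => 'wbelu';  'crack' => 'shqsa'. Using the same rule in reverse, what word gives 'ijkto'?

Every letter moves 16 places later in the alphabet, wrapping around z→a.
Reversing it on ijkto: i−16=s, j−16=t, k−16=u, t−16=d, o−16=y.

study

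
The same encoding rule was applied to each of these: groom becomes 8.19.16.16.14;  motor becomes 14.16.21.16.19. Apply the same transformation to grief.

8.19.10.6.7

g is letter #7 and maps to 8: an offset of 1. Letters become their 1-based position plus 1 (so a→2, b→3, …).
Applying it to grief: g=7→8, r=18→19, i=9→10, e=5→6, f=6→7.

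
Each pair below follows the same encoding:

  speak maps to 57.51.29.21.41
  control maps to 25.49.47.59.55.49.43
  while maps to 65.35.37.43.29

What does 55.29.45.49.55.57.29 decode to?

s(#19)→57 and p(#16)→51: differences scale by 2, so n = 2·pos + 19. With a=1..z=26, the number is 2·pos + 19.
Undoing it on 55.29.45.49.55.57.29: 55→(55−19)÷2=18=r, 29→(29−19)÷2=5=e, 45→(45−19)÷2=13=m, 49→(49−19)÷2=15=o, 55→(55−19)÷2=18=r, 57→(57−19)÷2=19=s, 29→(29−19)÷2=5=e.

remorse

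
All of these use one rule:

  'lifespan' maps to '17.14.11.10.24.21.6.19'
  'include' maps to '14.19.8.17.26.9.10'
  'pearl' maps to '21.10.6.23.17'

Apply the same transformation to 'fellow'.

Each letter is replaced by its alphabet position (a=1..z=26) + 5.
Applying it to fellow: f=6→11, e=5→10, l=12→17, l=12→17, o=15→20, w=23→28.

11.10.17.17.20.28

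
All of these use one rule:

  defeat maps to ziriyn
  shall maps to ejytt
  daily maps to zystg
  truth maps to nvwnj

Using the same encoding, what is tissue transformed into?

nseewi

d(3)→z(25) and e(4)→i(8) fit y≡9x+24 (mod 26); the inverse of 9 mod 26 is 3. This is an affine cipher: with a=0,…,z=25, each position x becomes (9x+24) mod 26.
For tissue: t(19)→9·19+24≡13=n; i(8)→9·8+24≡18=s; s(18)→9·18+24≡4=e; s(18)→9·18+24≡4=e; u(20)→9·20+24≡22=w; e(4)→9·4+24≡8=i (all mod 26).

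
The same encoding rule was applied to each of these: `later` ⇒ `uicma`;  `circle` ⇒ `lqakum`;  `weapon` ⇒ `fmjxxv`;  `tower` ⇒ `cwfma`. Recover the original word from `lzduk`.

Shifts by position in later: pos 0: l→u (+9), pos 1: a→i (+8), pos 2: t→c (+9), pos 3: e→m (+8) — repeating every 2. A repeating key of period 2 is used — shifts +9, +8 over and over.
Undoing it on lzduk: l−9=c, z−8=r, d−9=u, u−8=m, k−9=b.

crumb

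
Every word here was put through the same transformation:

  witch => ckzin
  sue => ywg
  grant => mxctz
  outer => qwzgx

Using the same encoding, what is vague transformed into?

Vowels shift forward by 2 and consonants shift forward by 6.
For vague: v(cons)+6=b, a(vowel)+2=c, g(cons)+6=m, u(vowel)+2=w, e(vowel)+2=g.

bcmwg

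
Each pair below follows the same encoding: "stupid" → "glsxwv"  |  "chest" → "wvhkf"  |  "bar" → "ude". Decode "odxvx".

The output letters match the input read backwards, each shifted +3: stupid reversed is diputs. Read the word backwards and shift each letter +3.
Decoding odxvx: shift back: o−3=l, d−3=a, x−3=u, v−3=s, x−3=u → lausu; then reverse → usual.

usual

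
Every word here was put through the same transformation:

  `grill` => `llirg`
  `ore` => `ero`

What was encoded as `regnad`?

The output letters match the input read backwards: grill reversed is llirg. It's just the letters in reverse order.
Undoing it on regnad: then reverse → danger.

danger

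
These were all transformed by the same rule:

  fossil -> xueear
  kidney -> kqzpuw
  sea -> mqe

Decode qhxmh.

The output letters match the input read backwards, each shifted +12: fossil reversed is lissof. Two steps: reverse the string, then apply a Caesar shift of +12.
Undoing it on qhxmh: shift back: q−12=e, h−12=v, x−12=l, m−12=a, h−12=v → evlav; then reverse → valve.

valve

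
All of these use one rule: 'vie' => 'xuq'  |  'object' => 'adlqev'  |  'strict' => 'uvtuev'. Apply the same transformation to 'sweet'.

The shift depends on letter class: consonant v→x is +2, but vowel i→u is +12. Vowels shift forward by 12 and consonants shift forward by 2.
Applying it to sweet: s(cons)+2=u, w(cons)+2=y, e(vowel)+12=q, e(vowel)+12=q, t(cons)+2=v.

uyqqv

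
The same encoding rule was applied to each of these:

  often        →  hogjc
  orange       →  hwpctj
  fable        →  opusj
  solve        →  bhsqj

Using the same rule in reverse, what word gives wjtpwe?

regard

This is an affine cipher: with a=0,…,z=25, each position x becomes (5x+15) mod 26.
Reversing it on wjtpwe: w(22)→21·(22−15)≡17=r; j(9)→21·(9−15)≡4=e; t(19)→21·(19−15)≡6=g; p(15)→21·(15−15)≡0=a; w(22)→21·(22−15)≡17=r; e(4)→21·(4−15)≡3=d (all mod 26).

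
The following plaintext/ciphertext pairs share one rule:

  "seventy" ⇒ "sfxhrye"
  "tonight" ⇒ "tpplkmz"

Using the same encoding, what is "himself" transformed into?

hjoviql

In seventy: s→s is +0, e→f is +1, v→x is +2, e→h is +3 — the shift increases by 1 each position. The shift increases by 1 at each position, starting from +0: 0, 1, 2, ….
On himself: h+0=h, i+1=j, m+2=o, s+3=v, e+4=i, l+5=q, f+6=l.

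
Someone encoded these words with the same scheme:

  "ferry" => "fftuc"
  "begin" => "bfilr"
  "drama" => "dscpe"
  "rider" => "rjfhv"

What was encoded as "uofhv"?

under

In ferry: f→f is +0, e→f is +1, r→t is +2, r→u is +3 — the shift increases by 1 each position. Letter i (0-indexed) is shifted by i+0, so successive shifts are 0, 1, 2, ….
Undoing it on uofhv: u−0=u, o−1=n, f−2=d, h−3=e, v−4=r.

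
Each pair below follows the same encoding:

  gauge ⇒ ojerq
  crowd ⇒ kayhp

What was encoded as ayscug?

spirit

In gauge: g→o is +8, a→j is +9, u→e is +10, g→r is +11 — the shift increases by 1 each position. The shift increases by 1 at each position, starting from +8: 8, 9, 10, ….
Undoing it on ayscug: a−8=s, y−9=p, s−10=i, c−11=r, u−12=i, g−13=t.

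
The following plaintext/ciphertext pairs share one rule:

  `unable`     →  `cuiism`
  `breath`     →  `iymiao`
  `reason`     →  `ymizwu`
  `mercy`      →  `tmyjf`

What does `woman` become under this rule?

dwtiu

The rule splits by letter class: vowels +8, consonants +7.
For woman: w(cons)+7=d, o(vowel)+8=w, m(cons)+7=t, a(vowel)+8=i, n(cons)+7=u.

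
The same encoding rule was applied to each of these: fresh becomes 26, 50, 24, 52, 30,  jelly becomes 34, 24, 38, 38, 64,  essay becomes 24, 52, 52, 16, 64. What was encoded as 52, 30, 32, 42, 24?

shine

Each letter becomes 2×(its alphabet position, a=1..z=26) + 14.
Undoing it on 52, 30, 32, 42, 24: 52→(52−14)÷2=19=s, 30→(30−14)÷2=8=h, 32→(32−14)÷2=9=i, 42→(42−14)÷2=14=n, 24→(24−14)÷2=5=e.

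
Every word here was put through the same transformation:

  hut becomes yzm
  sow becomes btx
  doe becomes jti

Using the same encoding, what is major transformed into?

The output letters match the input read backwards, each shifted +5: hut reversed is tuh. Two steps: reverse the string, then apply a Caesar shift of +5.
For major: reverse → rojam; then shift: r+5=w, o+5=t, j+5=o, a+5=f, m+5=r.

wtofr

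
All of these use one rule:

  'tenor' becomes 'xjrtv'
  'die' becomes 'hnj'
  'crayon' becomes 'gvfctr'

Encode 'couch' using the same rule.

gtzgl

The shift depends on letter class: consonant t→x is +4, but vowel e→j is +5. The rule splits by letter class: vowels +5, consonants +4.
On couch: c(cons)+4=g, o(vowel)+5=t, u(vowel)+5=z, c(cons)+4=g, h(cons)+4=l.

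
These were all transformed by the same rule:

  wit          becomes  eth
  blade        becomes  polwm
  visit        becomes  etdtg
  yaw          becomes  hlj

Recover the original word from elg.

vat

The output letters match the input read backwards, each shifted +11: wit reversed is tiw. The word is reversed, then every letter is shifted forward by 11.
Reversing it on elg: shift back: e−11=t, l−11=a, g−11=v → tav; then reverse → vat.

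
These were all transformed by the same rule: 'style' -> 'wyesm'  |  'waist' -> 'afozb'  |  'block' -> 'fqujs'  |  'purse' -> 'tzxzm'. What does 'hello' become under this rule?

ljrsw

The shift increases by 1 at each position, starting from +4: 4, 5, 6, ….
On hello: h+4=l, e+5=j, l+6=r, l+7=s, o+8=w.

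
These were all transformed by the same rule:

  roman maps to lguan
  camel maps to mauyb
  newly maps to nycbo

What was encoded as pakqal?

r(17)→l(11) and o(14)→g(6) fit y≡19x+0 (mod 26); the inverse of 19 mod 26 is 11. Treating letters as 0–25, the rule is x ↦ 19x + 0 (mod 26).
Decoding pakqal: p(15)→11·(15−0)≡9=j; a(0)→11·(0−0)≡0=a; k(10)→11·(10−0)≡6=g; q(16)→11·(16−0)≡20=u; a(0)→11·(0−0)≡0=a; l(11)→11·(11−0)≡17=r (all mod 26).

jaguar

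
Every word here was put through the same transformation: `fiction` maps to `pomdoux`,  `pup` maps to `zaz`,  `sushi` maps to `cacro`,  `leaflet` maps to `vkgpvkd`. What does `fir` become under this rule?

pob

The shift depends on letter class: consonant f→p is +10, but vowel i→o is +6. Two shifts are in play — +6 for a/e/i/o/u, +10 for every other letter.
Applying it to fir: f(cons)+10=p, i(vowel)+6=o, r(cons)+10=b.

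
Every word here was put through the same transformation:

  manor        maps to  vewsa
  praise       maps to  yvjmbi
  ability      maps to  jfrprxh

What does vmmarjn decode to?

midwife

Shifts by position in manor: pos 0: m→v (+9), pos 1: a→e (+4), pos 2: n→w (+9), pos 3: o→s (+4) — repeating every 2. The shifts repeat in a cycle of length 2: positions 0,1,… shift by +9, +4, then the pattern repeats.
Undoing it on vmmarjn: v−9=m, m−4=i, m−9=d, a−4=w, r−9=i, j−4=f, n−9=e.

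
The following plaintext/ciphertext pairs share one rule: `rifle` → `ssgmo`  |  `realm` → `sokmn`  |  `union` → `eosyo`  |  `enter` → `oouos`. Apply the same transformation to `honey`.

iyooz

Two shifts are in play — +10 for a/e/i/o/u, +1 for every other letter.
On honey: h(cons)+1=i, o(vowel)+10=y, n(cons)+1=o, e(vowel)+10=o, y(cons)+1=z.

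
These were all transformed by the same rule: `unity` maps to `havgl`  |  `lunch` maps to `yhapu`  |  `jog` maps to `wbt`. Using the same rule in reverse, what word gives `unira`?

haven

Each letter is shifted forward by 13 in the alphabet (a Caesar shift of +13).
Undoing it on unira: u−13=h, n−13=a, i−13=v, r−13=e, a−13=n.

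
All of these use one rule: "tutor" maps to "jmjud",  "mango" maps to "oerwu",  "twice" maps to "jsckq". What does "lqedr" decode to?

t(19)→j(9) and u(20)→m(12) fit y≡3x+4 (mod 26); the inverse of 3 mod 26 is 9. This is an affine cipher: with a=0,…,z=25, each position x becomes (3x+4) mod 26.
Undoing it on lqedr: l(11)→9·(11−4)≡11=l; q(16)→9·(16−4)≡4=e; e(4)→9·(4−4)≡0=a; d(3)→9·(3−4)≡17=r; r(17)→9·(17−4)≡13=n (all mod 26).

learn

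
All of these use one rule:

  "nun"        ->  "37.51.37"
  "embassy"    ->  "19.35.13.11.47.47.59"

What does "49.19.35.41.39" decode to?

n(#14)→37 and u(#21)→51: differences scale by 2, so n = 2·pos + 9. With a=1..z=26, the number is 2·pos + 9.
Undoing it on 49.19.35.41.39: 49→(49−9)÷2=20=t, 19→(19−9)÷2=5=e, 35→(35−9)÷2=13=m, 41→(41−9)÷2=16=p, 39→(39−9)÷2=15=o.

tempo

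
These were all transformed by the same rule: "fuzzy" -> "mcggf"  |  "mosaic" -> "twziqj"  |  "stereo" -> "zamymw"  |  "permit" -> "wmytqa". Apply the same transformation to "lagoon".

Two shifts are in play — +8 for a/e/i/o/u, +7 for every other letter.
Applying it to lagoon: l(cons)+7=s, a(vowel)+8=i, g(cons)+7=n, o(vowel)+8=w, o(vowel)+8=w, n(cons)+7=u.

sinwwu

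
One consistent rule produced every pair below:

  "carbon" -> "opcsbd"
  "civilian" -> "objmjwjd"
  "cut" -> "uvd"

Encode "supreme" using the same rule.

The output letters match the input read backwards, each shifted +1: carbon reversed is nobrac. Two steps: reverse the string, then apply a Caesar shift of +1.
On supreme: reverse → emerpus; then shift: e+1=f, m+1=n, e+1=f, r+1=s, p+1=q, u+1=v, s+1=t.

fnfsqvt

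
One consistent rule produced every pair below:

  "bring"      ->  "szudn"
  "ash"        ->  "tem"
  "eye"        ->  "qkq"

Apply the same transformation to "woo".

The output letters match the input read backwards, each shifted +12: bring reversed is gnirb. Two steps: reverse the string, then apply a Caesar shift of +12.
On woo: reverse → oow; then shift: o+12=a, o+12=a, w+12=i.

aai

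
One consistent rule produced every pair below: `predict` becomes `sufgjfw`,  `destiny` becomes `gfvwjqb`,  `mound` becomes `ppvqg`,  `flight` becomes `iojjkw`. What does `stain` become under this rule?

vwbjq

The shift depends on letter class: consonant p→s is +3, but vowel e→f is +1. The rule splits by letter class: vowels +1, consonants +3.
Applying it to stain: s(cons)+3=v, t(cons)+3=w, a(vowel)+1=b, i(vowel)+1=j, n(cons)+3=q.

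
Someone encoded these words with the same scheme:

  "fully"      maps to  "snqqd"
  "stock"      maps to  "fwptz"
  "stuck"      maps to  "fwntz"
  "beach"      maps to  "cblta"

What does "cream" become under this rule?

f(5)→s(18) and u(20)→n(13) fit y≡17x+11 (mod 26); the inverse of 17 mod 26 is 23. This is an affine cipher: with a=0,…,z=25, each position x becomes (17x+11) mod 26.
For cream: c(2)→17·2+11≡19=t; r(17)→17·17+11≡14=o; e(4)→17·4+11≡1=b; a(0)→17·0+11≡11=l; m(12)→17·12+11≡7=h (all mod 26).

toblh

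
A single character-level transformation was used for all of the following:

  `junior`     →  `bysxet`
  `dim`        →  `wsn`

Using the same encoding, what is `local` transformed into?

The word is reversed, then every letter is shifted forward by 10.
For local: reverse → lacol; then shift: l+10=v, a+10=k, c+10=m, o+10=y, l+10=v.

vkmyv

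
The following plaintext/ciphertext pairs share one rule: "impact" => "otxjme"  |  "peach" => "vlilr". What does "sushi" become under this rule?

In impact: i→o is +6, m→t is +7, p→x is +8, a→j is +9 — the shift increases by 1 each position. Each letter shifts forward by (position + 6), i.e. 6, 7, 8, … — the shift grows by one for each successive letter.
Applying it to sushi: s+6=y, u+7=b, s+8=a, h+9=q, i+10=s.

ybaqs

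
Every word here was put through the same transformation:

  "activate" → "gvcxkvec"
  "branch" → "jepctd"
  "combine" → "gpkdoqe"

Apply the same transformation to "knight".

Two steps: reverse the string, then apply a Caesar shift of +2.
On knight: reverse → thgink; then shift: t+2=v, h+2=j, g+2=i, i+2=k, n+2=p, k+2=m.

vjikpm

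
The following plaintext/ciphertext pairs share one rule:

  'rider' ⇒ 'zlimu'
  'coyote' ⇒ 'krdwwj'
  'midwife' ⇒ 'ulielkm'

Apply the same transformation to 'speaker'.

asjinjz

Shifts by position in rider: pos 0: r→z (+8), pos 1: i→l (+3), pos 2: d→i (+5), pos 3: e→m (+8), pos 4: r→u (+3) — repeating every 3. A repeating key of period 3 is used — shifts +8, +3, +5 over and over.
For speaker: s+8=a, p+3=s, e+5=j, a+8=i, k+3=n, e+5=j, r+8=z.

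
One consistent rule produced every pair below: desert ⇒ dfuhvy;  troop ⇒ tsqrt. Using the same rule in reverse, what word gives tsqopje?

In desert: d→d is +0, e→f is +1, s→u is +2, e→h is +3 — the shift increases by 1 each position. The shift increases by 1 at each position, starting from +0: 0, 1, 2, ….
Undoing it on tsqopje: t−0=t, s−1=r, q−2=o, o−3=l, p−4=l, j−5=e, e−6=y.

trolley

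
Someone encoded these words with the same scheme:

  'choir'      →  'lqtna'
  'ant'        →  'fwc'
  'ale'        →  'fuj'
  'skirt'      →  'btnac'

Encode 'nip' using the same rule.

wny

The shift depends on letter class: consonant c→l is +9, but vowel o→t is +5. Two shifts are in play — +5 for a/e/i/o/u, +9 for every other letter.
Applying it to nip: n(cons)+9=w, i(vowel)+5=n, p(cons)+9=y.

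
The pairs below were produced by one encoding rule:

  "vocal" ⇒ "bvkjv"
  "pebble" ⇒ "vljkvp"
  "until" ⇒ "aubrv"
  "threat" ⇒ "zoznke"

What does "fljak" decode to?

In vocal: v→b is +6, o→v is +7, c→k is +8, a→j is +9 — the shift increases by 1 each position. Each letter shifts forward by (position + 6), i.e. 6, 7, 8, … — the shift grows by one for each successive letter.
Reversing it on fljak: f−6=z, l−7=e, j−8=b, a−9=r, k−10=a.

zebra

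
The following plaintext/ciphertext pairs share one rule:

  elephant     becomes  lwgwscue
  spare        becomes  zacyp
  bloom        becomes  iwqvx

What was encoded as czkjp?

voice

A repeating key of period 3 is used — shifts +7, +11, +2 over and over.
Decoding czkjp: c−7=v, z−11=o, k−2=i, j−7=c, p−11=e.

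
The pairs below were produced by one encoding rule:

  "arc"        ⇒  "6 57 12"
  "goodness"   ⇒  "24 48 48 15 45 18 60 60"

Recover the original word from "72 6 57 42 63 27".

The formula is n = 3×(alphabet index, a=1) + 3.
Undoing it on 72 6 57 42 63 27: 72→(72−3)÷3=23=w, 6→(6−3)÷3=1=a, 57→(57−3)÷3=18=r, 42→(42−3)÷3=13=m, 63→(63−3)÷3=20=t, 27→(27−3)÷3=8=h.

warmth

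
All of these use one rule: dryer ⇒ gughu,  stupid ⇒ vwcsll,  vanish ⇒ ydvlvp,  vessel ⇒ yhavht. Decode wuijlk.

tragic

The shifts repeat in a cycle of length 3: positions 0,1,… shift by +3, +3, +8, then the pattern repeats.
Reversing it on wuijlk: w−3=t, u−3=r, i−8=a, j−3=g, l−3=i, k−8=c.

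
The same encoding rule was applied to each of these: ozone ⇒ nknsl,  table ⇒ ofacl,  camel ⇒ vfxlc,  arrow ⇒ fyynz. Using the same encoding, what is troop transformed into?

This is an affine cipher: with a=0,…,z=25, each position x becomes (21x+5) mod 26.
For troop: t(19)→21·19+5≡14=o; r(17)→21·17+5≡24=y; o(14)→21·14+5≡13=n; o(14)→21·14+5≡13=n; p(15)→21·15+5≡8=i (all mod 26).

oynni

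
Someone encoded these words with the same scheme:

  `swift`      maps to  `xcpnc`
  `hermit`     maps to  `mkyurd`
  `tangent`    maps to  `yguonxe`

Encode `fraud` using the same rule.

In swift: s→x is +5, w→c is +6, i→p is +7, f→n is +8 — the shift increases by 1 each position. Letter i (0-indexed) is shifted by i+5, so successive shifts are 5, 6, 7, ….
On fraud: f+5=k, r+6=x, a+7=h, u+8=c, d+9=m.

kxhcm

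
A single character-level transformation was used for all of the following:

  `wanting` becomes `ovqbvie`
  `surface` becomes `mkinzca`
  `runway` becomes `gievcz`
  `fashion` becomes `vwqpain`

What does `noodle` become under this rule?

The output letters match the input read backwards, each shifted +8: wanting reversed is gnitnaw. The word is reversed, then every letter is shifted forward by 8.
Applying it to noodle: reverse → eldoon; then shift: e+8=m, l+8=t, d+8=l, o+8=w, o+8=w, n+8=v.

mtlwwv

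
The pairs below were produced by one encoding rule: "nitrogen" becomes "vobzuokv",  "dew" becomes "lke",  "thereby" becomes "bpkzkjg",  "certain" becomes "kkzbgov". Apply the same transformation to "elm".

ktu

The shift depends on letter class: consonant n→v is +8, but vowel i→o is +6. Two shifts are in play — +6 for a/e/i/o/u, +8 for every other letter.
For elm: e(vowel)+6=k, l(cons)+8=t, m(cons)+8=u.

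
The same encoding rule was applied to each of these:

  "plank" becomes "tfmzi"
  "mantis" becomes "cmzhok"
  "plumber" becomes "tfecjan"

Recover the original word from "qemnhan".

Treating letters as 0–25, the rule is x ↦ 23x + 12 (mod 26).
Decoding qemnhan: q(16)→17·(16−12)≡16=q; e(4)→17·(4−12)≡20=u; m(12)→17·(12−12)≡0=a; n(13)→17·(13−12)≡17=r; h(7)→17·(7−12)≡19=t; a(0)→17·(0−12)≡4=e; n(13)→17·(13−12)≡17=r (all mod 26).

quarter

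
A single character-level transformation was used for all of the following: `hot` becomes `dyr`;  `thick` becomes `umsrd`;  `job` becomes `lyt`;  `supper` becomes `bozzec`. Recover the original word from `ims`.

The output letters match the input read backwards, each shifted +10: hot reversed is toh. Two steps: reverse the string, then apply a Caesar shift of +10.
Decoding ims: shift back: i−10=y, m−10=c, s−10=i → yci; then reverse → icy.

icy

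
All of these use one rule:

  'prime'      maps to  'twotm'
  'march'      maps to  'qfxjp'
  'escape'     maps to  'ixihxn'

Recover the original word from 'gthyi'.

In prime: p→t is +4, r→w is +5, i→o is +6, m→t is +7 — the shift increases by 1 each position. The shift increases by 1 at each position, starting from +4: 4, 5, 6, ….
Decoding gthyi: g−4=c, t−5=o, h−6=b, y−7=r, i−8=a.

cobra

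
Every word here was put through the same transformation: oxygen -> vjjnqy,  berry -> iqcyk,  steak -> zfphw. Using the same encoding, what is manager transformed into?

tmyhspy

Shifts by position in oxygen: pos 0: o→v (+7), pos 1: x→j (+12), pos 2: y→j (+11), pos 3: g→n (+7), pos 4: e→q (+12), pos 5: n→y (+11) — repeating every 3. A repeating key of period 3 is used — shifts +7, +12, +11 over and over.
On manager: m+7=t, a+12=m, n+11=y, a+7=h, g+12=s, e+11=p, r+7=y.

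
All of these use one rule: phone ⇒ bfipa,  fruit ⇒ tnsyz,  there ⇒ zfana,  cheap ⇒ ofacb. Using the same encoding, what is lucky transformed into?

dsokq

p(15)→b(1) and h(7)→f(5) fit y≡19x+2 (mod 26); the inverse of 19 mod 26 is 11. Each letter's alphabet position (a=0..z=25) is mapped through 19·x+2 mod 26 — an affine cipher.
Applying it to lucky: l(11)→19·11+2≡3=d; u(20)→19·20+2≡18=s; c(2)→19·2+2≡14=o; k(10)→19·10+2≡10=k; y(24)→19·24+2≡16=q (all mod 26).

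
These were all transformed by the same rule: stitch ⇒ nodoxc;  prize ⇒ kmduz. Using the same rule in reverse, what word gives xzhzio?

cement

Each letter is shifted forward by 21 in the alphabet (a Caesar shift of +21).
Reversing it on xzhzio: x−21=c, z−21=e, h−21=m, z−21=e, i−21=n, o−21=t.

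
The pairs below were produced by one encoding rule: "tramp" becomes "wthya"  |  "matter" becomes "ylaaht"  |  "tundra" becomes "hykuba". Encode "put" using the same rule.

abw

The output letters match the input read backwards, each shifted +7: tramp reversed is pmart. The word is reversed, then every letter is shifted forward by 7.
On put: reverse → tup; then shift: t+7=a, u+7=b, p+7=w.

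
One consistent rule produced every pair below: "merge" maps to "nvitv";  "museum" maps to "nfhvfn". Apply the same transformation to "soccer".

hlxxvi

Each pair mirrors across the alphabet (m↔n, e↔v, r↔i): positions sum to 25. Letters are reflected about the middle of the alphabet (position → 25−position): Atbash.
For soccer: s↔h, o↔l, c↔x, c↔x, e↔v, r↔i.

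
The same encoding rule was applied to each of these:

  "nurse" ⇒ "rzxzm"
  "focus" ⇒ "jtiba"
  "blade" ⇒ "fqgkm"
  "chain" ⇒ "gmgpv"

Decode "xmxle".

Letter i (0-indexed) is shifted by i+4, so successive shifts are 4, 5, 6, ….
Undoing it on xmxle: x−4=t, m−5=h, x−6=r, l−7=e, e−8=w.

threw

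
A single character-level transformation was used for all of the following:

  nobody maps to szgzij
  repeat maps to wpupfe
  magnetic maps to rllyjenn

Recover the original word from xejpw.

Shifts by position in nobody: pos 0: n→s (+5), pos 1: o→z (+11), pos 2: b→g (+5), pos 3: o→z (+11) — repeating every 2. It's a Vigenère-style cipher with numeric key [5,11]: position i shifts by key[i mod 2].
Decoding xejpw: x−5=s, e−11=t, j−5=e, p−11=e, w−5=r.

steer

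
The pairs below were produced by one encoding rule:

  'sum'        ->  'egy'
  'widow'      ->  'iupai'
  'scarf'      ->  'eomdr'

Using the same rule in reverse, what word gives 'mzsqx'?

angel

Compare letters: s→e is +12, u→g is +12, m→y is +12 — a constant shift. This is a Caesar cipher with shift 12.
Decoding mzsqx: m−12=a, z−12=n, s−12=g, q−12=e, x−12=l.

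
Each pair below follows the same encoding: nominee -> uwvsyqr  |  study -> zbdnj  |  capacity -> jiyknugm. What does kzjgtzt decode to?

Each letter shifts forward by (position + 7), i.e. 7, 8, 9, … — the shift grows by one for each successive letter.
Decoding kzjgtzt: k−7=d, z−8=r, j−9=a, g−10=w, t−11=i, z−12=n, t−13=g.

drawing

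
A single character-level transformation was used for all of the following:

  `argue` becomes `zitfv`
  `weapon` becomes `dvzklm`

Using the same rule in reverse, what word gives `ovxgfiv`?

This is the alphabet-reversal cipher (Atbash): a becomes z, b becomes y, etc.
Decoding ovxgfiv: o↔l, v↔e, x↔c, g↔t, f↔u, i↔r, v↔e.

lecture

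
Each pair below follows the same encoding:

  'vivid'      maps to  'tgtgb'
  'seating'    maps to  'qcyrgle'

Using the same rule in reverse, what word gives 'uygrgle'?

waiting

Every letter moves 24 places later in the alphabet, wrapping around z→a.
Reversing it on uygrgle: u−24=w, y−24=a, g−24=i, r−24=t, g−24=i, l−24=n, e−24=g.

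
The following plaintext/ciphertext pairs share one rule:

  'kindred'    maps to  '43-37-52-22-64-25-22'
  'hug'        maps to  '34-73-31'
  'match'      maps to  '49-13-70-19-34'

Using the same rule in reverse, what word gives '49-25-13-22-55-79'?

meadow

k(#11)→43 and i(#9)→37: differences scale by 3, so n = 3·pos + 10. With a=1..z=26, the number is 3·pos + 10.
Undoing it on 49-25-13-22-55-79: 49→(49−10)÷3=13=m, 25→(25−10)÷3=5=e, 13→(13−10)÷3=1=a, 22→(22−10)÷3=4=d, 55→(55−10)÷3=15=o, 79→(79−10)÷3=23=w.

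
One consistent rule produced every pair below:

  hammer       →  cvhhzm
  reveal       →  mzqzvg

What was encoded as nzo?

set

It's a constant shift of +21 (ROT21).
Decoding nzo: n−21=s, z−21=e, o−21=t.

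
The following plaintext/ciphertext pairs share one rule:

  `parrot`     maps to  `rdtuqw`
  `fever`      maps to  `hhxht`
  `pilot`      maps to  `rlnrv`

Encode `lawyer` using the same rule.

Shifts by position in parrot: pos 0: p→r (+2), pos 1: a→d (+3), pos 2: r→t (+2), pos 3: r→u (+3) — repeating every 2. A repeating key of period 2 is used — shifts +2, +3 over and over.
On lawyer: l+2=n, a+3=d, w+2=y, y+3=b, e+2=g, r+3=u.

ndybgu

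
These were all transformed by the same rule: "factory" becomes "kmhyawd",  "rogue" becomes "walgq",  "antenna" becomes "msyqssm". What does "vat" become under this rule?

amy

The shift depends on letter class: consonant f→k is +5, but vowel a→m is +12. The rule splits by letter class: vowels +12, consonants +5.
For vat: v(cons)+5=a, a(vowel)+12=m, t(cons)+5=y.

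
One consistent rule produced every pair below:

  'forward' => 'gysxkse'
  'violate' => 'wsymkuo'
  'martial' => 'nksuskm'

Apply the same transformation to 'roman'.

synko

Vowels shift forward by 10 and consonants shift forward by 1.
Applying it to roman: r(cons)+1=s, o(vowel)+10=y, m(cons)+1=n, a(vowel)+10=k, n(cons)+1=o.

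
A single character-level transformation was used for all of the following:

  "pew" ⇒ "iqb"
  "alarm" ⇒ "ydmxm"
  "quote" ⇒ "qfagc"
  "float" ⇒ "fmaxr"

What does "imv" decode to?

The output letters match the input read backwards, each shifted +12: pew reversed is wep. Two steps: reverse the string, then apply a Caesar shift of +12.
Undoing it on imv: shift back: i−12=w, m−12=a, v−12=j → waj; then reverse → jaw.

jaw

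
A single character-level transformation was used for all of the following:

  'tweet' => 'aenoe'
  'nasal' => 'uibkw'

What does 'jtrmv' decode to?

In tweet: t→a is +7, w→e is +8, e→n is +9, e→o is +10 — the shift increases by 1 each position. Letter i (0-indexed) is shifted by i+7, so successive shifts are 7, 8, 9, ….
Decoding jtrmv: j−7=c, t−8=l, r−9=i, m−10=c, v−11=k.

click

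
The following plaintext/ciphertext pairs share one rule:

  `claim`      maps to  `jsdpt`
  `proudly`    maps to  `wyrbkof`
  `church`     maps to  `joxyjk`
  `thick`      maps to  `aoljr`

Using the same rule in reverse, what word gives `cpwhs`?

vital

Shifts by position in claim: pos 0: c→j (+7), pos 1: l→s (+7), pos 2: a→d (+3), pos 3: i→p (+7), pos 4: m→t (+7) — repeating every 3. A repeating key of period 3 is used — shifts +7, +7, +3 over and over.
Reversing it on cpwhs: c−7=v, p−7=i, w−3=t, h−7=a, s−7=l.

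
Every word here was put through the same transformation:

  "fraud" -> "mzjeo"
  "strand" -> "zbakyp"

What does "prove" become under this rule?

The shift increases by 1 at each position, starting from +7: 7, 8, 9, ….
For prove: p+7=w, r+8=z, o+9=x, v+10=f, e+11=p.

wzxfp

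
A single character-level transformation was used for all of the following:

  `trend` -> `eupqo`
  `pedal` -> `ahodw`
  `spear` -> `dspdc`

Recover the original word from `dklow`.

shall

Shifts by position in trend: pos 0: t→e (+11), pos 1: r→u (+3), pos 2: e→p (+11), pos 3: n→q (+3) — repeating every 2. It's a Vigenère-style cipher with numeric key [11,3]: position i shifts by key[i mod 2].
Decoding dklow: d−11=s, k−3=h, l−11=a, o−3=l, w−11=l.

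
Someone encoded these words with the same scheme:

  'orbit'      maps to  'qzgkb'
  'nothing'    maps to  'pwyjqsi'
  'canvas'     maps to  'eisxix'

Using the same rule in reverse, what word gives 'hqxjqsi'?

fishing

A repeating key of period 3 is used — shifts +2, +8, +5 over and over.
Decoding hqxjqsi: h−2=f, q−8=i, x−5=s, j−2=h, q−8=i, s−5=n, i−2=g.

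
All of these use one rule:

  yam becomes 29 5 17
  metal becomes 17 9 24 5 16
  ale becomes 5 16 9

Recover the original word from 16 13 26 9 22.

liver

Letters become their 1-based position plus 4 (so a→5, b→6, …).
Decoding 16 13 26 9 22: 16→(16−4)÷1=12=l, 13→(13−4)÷1=9=i, 26→(26−4)÷1=22=v, 9→(9−4)÷1=5=e, 22→(22−4)÷1=18=r.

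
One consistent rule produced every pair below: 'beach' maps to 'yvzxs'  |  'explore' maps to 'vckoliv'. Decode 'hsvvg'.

Each pair mirrors across the alphabet (b↔y, e↔v, a↔z): positions sum to 25. This is the alphabet-reversal cipher (Atbash): a becomes z, b becomes y, etc.
Undoing it on hsvvg: h↔s, s↔h, v↔e, v↔e, g↔t.

sheet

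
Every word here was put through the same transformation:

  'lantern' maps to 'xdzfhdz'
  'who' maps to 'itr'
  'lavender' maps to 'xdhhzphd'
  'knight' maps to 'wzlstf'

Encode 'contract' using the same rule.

The shift depends on letter class: consonant l→x is +12, but vowel a→d is +3. Vowels shift forward by 3 and consonants shift forward by 12.
Applying it to contract: c(cons)+12=o, o(vowel)+3=r, n(cons)+12=z, t(cons)+12=f, r(cons)+12=d, a(vowel)+3=d, c(cons)+12=o, t(cons)+12=f.

orzfddof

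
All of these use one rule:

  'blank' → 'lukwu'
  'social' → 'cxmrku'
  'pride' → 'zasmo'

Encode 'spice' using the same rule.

Shifts by position in blank: pos 0: b→l (+10), pos 1: l→u (+9), pos 2: a→k (+10), pos 3: n→w (+9) — repeating every 2. It's a Vigenère-style cipher with numeric key [10,9]: position i shifts by key[i mod 2].
Applying it to spice: s+10=c, p+9=y, i+10=s, c+9=l, e+10=o.

cyslo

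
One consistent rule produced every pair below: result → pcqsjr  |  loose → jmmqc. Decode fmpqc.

Every letter moves 24 places later in the alphabet, wrapping around z→a.
Reversing it on fmpqc: f−24=h, m−24=o, p−24=r, q−24=s, c−24=e.

horse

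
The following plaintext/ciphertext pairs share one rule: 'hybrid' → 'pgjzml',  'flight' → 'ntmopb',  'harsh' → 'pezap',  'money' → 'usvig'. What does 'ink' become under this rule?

The shift depends on letter class: consonant h→p is +8, but vowel i→m is +4. Vowels shift forward by 4 and consonants shift forward by 8.
On ink: i(vowel)+4=m, n(cons)+8=v, k(cons)+8=s.

mvs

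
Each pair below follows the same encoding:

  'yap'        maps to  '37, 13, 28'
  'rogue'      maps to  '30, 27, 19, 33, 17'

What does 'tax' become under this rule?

y is letter #25 and maps to 37: an offset of 12. Letters become their 1-based position plus 12 (so a→13, b→14, …).
On tax: t=20→32, a=1→13, x=24→36.

32, 13, 36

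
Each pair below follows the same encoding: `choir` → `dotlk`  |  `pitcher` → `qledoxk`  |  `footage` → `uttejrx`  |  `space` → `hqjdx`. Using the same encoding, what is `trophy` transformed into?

ektqop

c(2)→d(3) and h(7)→o(14) fit y≡23x+9 (mod 26); the inverse of 23 mod 26 is 17. This is an affine cipher: with a=0,…,z=25, each position x becomes (23x+9) mod 26.
On trophy: t(19)→23·19+9≡4=e; r(17)→23·17+9≡10=k; o(14)→23·14+9≡19=t; p(15)→23·15+9≡16=q; h(7)→23·7+9≡14=o; y(24)→23·24+9≡15=p (all mod 26).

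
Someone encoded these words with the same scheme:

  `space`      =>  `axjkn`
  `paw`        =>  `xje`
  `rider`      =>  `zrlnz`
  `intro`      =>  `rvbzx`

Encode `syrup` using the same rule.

agzdx

Vowels shift forward by 9 and consonants shift forward by 8.
On syrup: s(cons)+8=a, y(cons)+8=g, r(cons)+8=z, u(vowel)+9=d, p(cons)+8=x.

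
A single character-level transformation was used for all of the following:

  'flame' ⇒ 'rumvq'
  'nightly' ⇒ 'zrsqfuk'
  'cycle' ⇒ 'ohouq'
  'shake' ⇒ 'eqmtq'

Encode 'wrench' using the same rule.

Shifts by position in flame: pos 0: f→r (+12), pos 1: l→u (+9), pos 2: a→m (+12), pos 3: m→v (+9) — repeating every 2. It's a Vigenère-style cipher with numeric key [12,9]: position i shifts by key[i mod 2].
For wrench: w+12=i, r+9=a, e+12=q, n+9=w, c+12=o, h+9=q.

iaqwoq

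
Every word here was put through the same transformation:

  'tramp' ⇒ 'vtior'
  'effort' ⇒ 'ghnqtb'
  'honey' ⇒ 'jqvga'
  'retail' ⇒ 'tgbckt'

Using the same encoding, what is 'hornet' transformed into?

A repeating key of period 3 is used — shifts +2, +2, +8 over and over.
For hornet: h+2=j, o+2=q, r+8=z, n+2=p, e+2=g, t+8=b.

jqzpgb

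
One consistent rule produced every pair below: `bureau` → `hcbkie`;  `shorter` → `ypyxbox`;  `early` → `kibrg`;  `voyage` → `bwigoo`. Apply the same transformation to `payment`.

viismxz

Shifts by position in bureau: pos 0: b→h (+6), pos 1: u→c (+8), pos 2: r→b (+10), pos 3: e→k (+6), pos 4: a→i (+8), pos 5: u→e (+10) — repeating every 3. It's a Vigenère-style cipher with numeric key [6,8,10]: position i shifts by key[i mod 3].
For payment: p+6=v, a+8=i, y+10=i, m+6=s, e+8=m, n+10=x, t+6=z.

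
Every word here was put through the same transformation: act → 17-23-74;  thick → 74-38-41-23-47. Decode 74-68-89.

a(#1)→17 and c(#3)→23: differences scale by 3, so n = 3·pos + 14. With a=1..z=26, the number is 3·pos + 14.
Decoding 74-68-89: 74→(74−14)÷3=20=t, 68→(68−14)÷3=18=r, 89→(89−14)÷3=25=y.

try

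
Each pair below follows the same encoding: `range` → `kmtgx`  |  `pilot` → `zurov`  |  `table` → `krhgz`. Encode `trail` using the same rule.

The output letters match the input read backwards, each shifted +6: range reversed is egnar. Two steps: reverse the string, then apply a Caesar shift of +6.
On trail: reverse → liart; then shift: l+6=r, i+6=o, a+6=g, r+6=x, t+6=z.

rogxz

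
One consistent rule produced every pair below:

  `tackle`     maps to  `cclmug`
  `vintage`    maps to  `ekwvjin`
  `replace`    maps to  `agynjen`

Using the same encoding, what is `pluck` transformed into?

Shifts by position in tackle: pos 0: t→c (+9), pos 1: a→c (+2), pos 2: c→l (+9), pos 3: k→m (+2) — repeating every 2. A repeating key of period 2 is used — shifts +9, +2 over and over.
On pluck: p+9=y, l+2=n, u+9=d, c+2=e, k+9=t.

yndet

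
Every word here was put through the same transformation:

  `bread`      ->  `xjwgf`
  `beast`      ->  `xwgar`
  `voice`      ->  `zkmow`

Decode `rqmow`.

twice

This is an affine cipher: with a=0,…,z=25, each position x becomes (17x+6) mod 26.
Reversing it on rqmow: r(17)→23·(17−6)≡19=t; q(16)→23·(16−6)≡22=w; m(12)→23·(12−6)≡8=i; o(14)→23·(14−6)≡2=c; w(22)→23·(22−6)≡4=e (all mod 26).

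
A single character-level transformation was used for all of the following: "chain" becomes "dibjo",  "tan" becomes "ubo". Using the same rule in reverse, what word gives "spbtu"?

Compare letters: c→d is +1, h→i is +1, a→b is +1 — a constant shift. This is a Caesar cipher with shift 1.
Undoing it on spbtu: s−1=r, p−1=o, b−1=a, t−1=s, u−1=t.

roast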